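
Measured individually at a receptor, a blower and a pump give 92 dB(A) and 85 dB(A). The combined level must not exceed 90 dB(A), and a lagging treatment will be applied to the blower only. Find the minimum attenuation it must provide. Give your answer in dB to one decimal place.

3.7 dB

The untreated sources together contribute 10^(85/10) = 3.162e+08, i.e. 85.00 dB(A).
To meet 90 dB(A) overall, the treated blower may contribute at most 10^(90/10) − 3.162e+08 = 6.838e+08, i.e. 88.35 dB(A).
So the blower must be reduced from 92 to 88.35 dB(A): IL = 3.65 dB.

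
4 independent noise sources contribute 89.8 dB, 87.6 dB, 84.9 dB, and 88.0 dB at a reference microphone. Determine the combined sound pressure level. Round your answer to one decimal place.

93.9 dB

For uncorrelated sources the intensities add, so convert each level to linear form, sum, and take 10·log₁₀ of the total.
Σ 10^(L/10) = 10^(89.8/10) + 10^(87.6/10) + 10^(84.9/10) + 10^(88.0/10) = 2.470e+09.
L_total = 10·log₁₀(2.470e+09) = 93.93 dB.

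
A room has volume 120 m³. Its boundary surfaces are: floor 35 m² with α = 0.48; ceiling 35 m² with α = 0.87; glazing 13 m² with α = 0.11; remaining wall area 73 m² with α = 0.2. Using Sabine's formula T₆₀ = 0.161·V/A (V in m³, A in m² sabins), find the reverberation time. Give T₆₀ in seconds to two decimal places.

0.31 s

A = Σ Sᵢαᵢ = 35·0.48 + 35·0.87 + 13·0.11 + 73·0.2 = 63.28 m².
T₆₀ = 0.161·V/A = 0.161·120/63.28 = 0.305 s.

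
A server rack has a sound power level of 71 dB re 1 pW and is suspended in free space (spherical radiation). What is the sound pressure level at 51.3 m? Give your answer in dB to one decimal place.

Free-field spherical radiation: L_p = L_w − 10·log₁₀(4π·r²), r = 51.3 m.
4π·r² = 3.307e+04 m², 10·log₁₀ of that is 45.194 dB.
L_p = 71 − 45.194 = 25.81 dB.

25.8 dB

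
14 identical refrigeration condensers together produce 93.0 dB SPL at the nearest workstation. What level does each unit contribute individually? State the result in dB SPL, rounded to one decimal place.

14 equal contributions raise the level by 10·log₁₀ 14 = 11.461 dB, so each unit alone gives 93.0 − 11.461.

81.5 dB SPL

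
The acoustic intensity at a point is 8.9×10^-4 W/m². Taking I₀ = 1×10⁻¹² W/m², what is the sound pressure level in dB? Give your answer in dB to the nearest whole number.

89 dB

Dividing by I₀ shifts the exponent by 12: I/I₀ = 8.9×10^8.
L = 10·(0.9494 + 8) = 89.49 dB.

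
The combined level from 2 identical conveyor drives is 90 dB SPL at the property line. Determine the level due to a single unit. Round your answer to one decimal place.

87.0 dB SPL

For N identical incoherent sources L_total = L₁ + 10·log₁₀ N, so L₁ = 90 − 10·log₁₀(2) = 90 − 3.010.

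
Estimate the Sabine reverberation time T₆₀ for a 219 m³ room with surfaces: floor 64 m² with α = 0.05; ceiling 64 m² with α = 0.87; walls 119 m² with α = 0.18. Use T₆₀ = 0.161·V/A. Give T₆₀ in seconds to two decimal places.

0.44 s

Summing Sᵢαᵢ: 64·0.05 + 64·0.87 + 119·0.18 = 80.30 m².
T₆₀ = 0.161·V/A = 0.161·219/80.30 = 0.439 s.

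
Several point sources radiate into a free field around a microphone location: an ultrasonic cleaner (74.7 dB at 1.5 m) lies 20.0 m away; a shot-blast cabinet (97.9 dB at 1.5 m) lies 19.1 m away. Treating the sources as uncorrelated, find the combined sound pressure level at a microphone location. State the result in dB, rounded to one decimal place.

Propagate each source to the receiver with L = L_ref − 20·log₁₀(r/r_ref), then add intensities.
ultrasonic cleaner: 74.7 − 20·log₁₀(20.0/1.5) = 74.7 − 22.50 = 52.20 dB.
shot-blast cabinet: 97.9 − 20·log₁₀(19.1/1.5) = 97.9 − 22.10 = 75.80 dB.
Σ 10^(L/10) = 3.820e+07 → L_total = 10·log₁₀(3.820e+07) = 75.82 dB.

75.8 dB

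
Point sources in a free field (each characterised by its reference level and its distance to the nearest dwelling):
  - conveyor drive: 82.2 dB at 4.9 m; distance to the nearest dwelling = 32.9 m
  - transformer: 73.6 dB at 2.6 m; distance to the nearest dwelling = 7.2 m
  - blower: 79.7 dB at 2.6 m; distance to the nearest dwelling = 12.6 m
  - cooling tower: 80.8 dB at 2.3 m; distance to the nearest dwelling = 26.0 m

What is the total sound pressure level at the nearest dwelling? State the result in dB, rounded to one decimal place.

70.6 dB

First find each source's level at the receiver (point-source: −20·log₁₀(r/r_ref)), then combine on an intensity basis.
conveyor drive: 82.2 − 20·log₁₀(32.9/4.9) = 82.2 − 16.54 = 65.66 dB.
transformer: 73.6 − 20·log₁₀(7.2/2.6) = 73.6 − 8.85 = 64.75 dB.
blower: 79.7 − 20·log₁₀(12.6/2.6) = 79.7 − 13.71 = 65.99 dB.
cooling tower: 80.8 − 20·log₁₀(26.0/2.3) = 80.8 − 21.06 = 59.74 dB.
Σ 10^(L/10) = 1.158e+07 → L_total = 10·log₁₀(1.158e+07) = 70.64 dB.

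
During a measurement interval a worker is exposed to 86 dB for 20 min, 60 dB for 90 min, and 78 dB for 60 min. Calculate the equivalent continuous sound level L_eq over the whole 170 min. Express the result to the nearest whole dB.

The energy average is taken in the linear domain: L_eq = 10·log₁₀[(Σ tᵢ·10^(Lᵢ/10))/T], T = 170 min.
Σ tᵢ·10^(Lᵢ/10) = 20·10^(86/10) + 90·10^(60/10) + 60·10^(78/10) = 1.184e+10.
L_eq = 10·log₁₀(1.184e+10/170) = 78.43 dB.

78 dB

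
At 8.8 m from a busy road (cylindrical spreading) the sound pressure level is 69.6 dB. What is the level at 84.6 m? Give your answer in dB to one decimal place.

For a line source, L₂ = L₁ − 10·log₁₀(r₂/r₁).
L₂ = 69.6 − 10·log₁₀(84.6/8.8) = 69.6 − 9.829 = 59.77 dB.

59.8 dB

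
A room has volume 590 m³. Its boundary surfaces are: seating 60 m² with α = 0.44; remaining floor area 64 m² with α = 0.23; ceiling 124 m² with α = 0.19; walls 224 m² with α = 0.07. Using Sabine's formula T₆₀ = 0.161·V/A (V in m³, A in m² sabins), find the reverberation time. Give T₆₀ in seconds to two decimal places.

Summing Sᵢαᵢ: 60·0.44 + 64·0.23 + 124·0.19 + 224·0.07 = 80.36 m².
T₆₀ = 0.161·V/A = 0.161·590/80.36 = 1.182 s.

1.18 s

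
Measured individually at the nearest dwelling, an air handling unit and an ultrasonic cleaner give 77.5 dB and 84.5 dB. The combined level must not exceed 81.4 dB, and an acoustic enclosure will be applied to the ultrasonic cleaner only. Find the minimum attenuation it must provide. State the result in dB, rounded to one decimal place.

5.4 dB

The untreated sources together contribute 10^(77.5/10) = 5.623e+07, i.e. 77.50 dB.
The limit corresponds to 10^(81.4/10) = 1.380e+08; subtracting the fixed part leaves 8.180e+07 for the ultrasonic cleaner, i.e. 79.13 dB.
Required insertion loss = 84.5 − 79.13 = 5.37 dB.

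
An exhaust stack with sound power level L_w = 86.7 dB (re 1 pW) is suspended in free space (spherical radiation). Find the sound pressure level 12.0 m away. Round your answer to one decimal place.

54.1 dB

Free-field spherical radiation: L_p = L_w − 10·log₁₀(4π·r²), r = 12.0 m.
4π·r² = 1810 m², 10·log₁₀ of that is 32.576 dB.
L_p = 86.7 − 32.576 = 54.12 dB.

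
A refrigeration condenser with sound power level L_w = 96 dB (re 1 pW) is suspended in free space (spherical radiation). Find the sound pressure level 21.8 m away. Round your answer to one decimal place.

Free-field spherical radiation: L_p = L_w − 10·log₁₀(4π·r²), r = 21.8 m.
4π·r² = 5972 m², 10·log₁₀ of that is 37.761 dB.
L_p = 96 − 37.761 = 58.24 dB.

58.2 dB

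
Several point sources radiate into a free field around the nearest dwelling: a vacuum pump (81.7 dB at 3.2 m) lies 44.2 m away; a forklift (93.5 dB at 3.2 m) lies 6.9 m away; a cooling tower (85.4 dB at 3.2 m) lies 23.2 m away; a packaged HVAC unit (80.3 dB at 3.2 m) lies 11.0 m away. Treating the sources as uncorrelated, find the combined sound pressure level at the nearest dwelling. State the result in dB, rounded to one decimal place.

87.0 dB

Propagate each source to the receiver with L = L_ref − 20·log₁₀(r/r_ref), then add intensities.
vacuum pump: 81.7 − 20·log₁₀(44.2/3.2) = 81.7 − 22.81 = 58.89 dB.
forklift: 93.5 − 20·log₁₀(6.9/3.2) = 93.5 − 6.67 = 86.83 dB.
cooling tower: 85.4 − 20·log₁₀(23.2/3.2) = 85.4 − 17.21 = 68.19 dB.
packaged HVAC unit: 80.3 − 20·log₁₀(11.0/3.2) = 80.3 − 10.72 = 69.58 dB.
Σ 10^(L/10) = 4.979e+08 → L_total = 10·log₁₀(4.979e+08) = 86.97 dB.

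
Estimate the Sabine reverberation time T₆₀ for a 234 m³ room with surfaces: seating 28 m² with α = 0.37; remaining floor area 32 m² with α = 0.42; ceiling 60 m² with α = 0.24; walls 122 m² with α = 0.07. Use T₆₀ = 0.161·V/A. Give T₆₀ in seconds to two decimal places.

Total absorption A = 28·0.37 + 32·0.42 + 60·0.24 + 122·0.07 = 46.74 m² sabins.
T₆₀ = 0.161 × 234 / 46.74 = 0.806 s.

0.81 s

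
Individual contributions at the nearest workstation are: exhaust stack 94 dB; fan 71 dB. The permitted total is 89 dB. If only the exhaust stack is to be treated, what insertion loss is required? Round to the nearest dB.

Fixed contribution from the other source: Σ 10^(L/10) = 10^(71/10) = 1.259e+07 (71.00 dB).
The limit corresponds to 10^(89/10) = 7.943e+08; subtracting the fixed part leaves 7.817e+08 for the exhaust stack, i.e. 88.93 dB.
Required insertion loss = 94 − 88.93 = 5.07 dB.

5 dB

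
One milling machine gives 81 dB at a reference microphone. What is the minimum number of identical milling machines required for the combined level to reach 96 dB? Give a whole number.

Need L₁ + 10·log₁₀ N ≥ 96, i.e. log₁₀ N ≥ 1.50.
N ≥ 10^(15.0/10) = 31.623, so N = 32.

32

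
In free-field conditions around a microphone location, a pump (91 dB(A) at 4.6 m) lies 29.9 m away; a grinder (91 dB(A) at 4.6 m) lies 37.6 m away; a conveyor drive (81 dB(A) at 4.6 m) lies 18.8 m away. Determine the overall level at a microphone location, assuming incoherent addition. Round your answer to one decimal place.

77.5 dB(A)

Propagate each source to the receiver with L = L_ref − 20·log₁₀(r/r_ref), then add intensities.
pump: 91 − 20·log₁₀(29.9/4.6) = 91 − 16.26 = 74.74 dB(A).
grinder: 91 − 20·log₁₀(37.6/4.6) = 91 − 18.25 = 72.75 dB(A).
conveyor drive: 81 − 20·log₁₀(18.8/4.6) = 81 − 12.23 = 68.77 dB(A).
Σ 10^(L/10) = 5.618e+07 → L_total = 10·log₁₀(5.618e+07) = 77.50 dB(A).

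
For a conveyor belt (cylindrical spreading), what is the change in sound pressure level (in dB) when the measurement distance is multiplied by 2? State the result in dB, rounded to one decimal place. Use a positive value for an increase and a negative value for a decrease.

-3.0 dB

A line source loses 3 dB per doubling of distance; generally ΔL = −10·log₁₀(r₂/r₁).
ΔL = −10·log₁₀(2) = -3.01 dB.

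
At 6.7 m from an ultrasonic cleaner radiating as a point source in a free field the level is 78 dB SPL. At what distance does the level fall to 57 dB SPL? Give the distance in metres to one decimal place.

75.2 m

The 21.0 dB drop corresponds to a distance ratio of 10^(21.0/20) for a point source.
r₂ = 6.7·10^((78−57)/20) = 6.7·10^(21.0/20) = 75.18 m.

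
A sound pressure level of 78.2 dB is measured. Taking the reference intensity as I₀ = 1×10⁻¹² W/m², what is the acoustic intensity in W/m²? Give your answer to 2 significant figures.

6.6e-05 W/m²

L = 10·log₁₀(I/I₀) ⇒ I = I₀·10^(L/10) = 10⁻¹² × 10^7.82.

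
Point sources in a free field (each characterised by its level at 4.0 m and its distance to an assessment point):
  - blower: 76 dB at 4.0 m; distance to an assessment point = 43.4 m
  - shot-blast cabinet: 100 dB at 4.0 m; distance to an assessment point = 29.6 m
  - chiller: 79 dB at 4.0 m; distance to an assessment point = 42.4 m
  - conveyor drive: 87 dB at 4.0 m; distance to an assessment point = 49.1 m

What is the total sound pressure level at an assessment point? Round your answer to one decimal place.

82.7 dB

Apply inverse-square spreading to bring every level to the receiver, then sum 10^(L/10).
blower: 76 − 20·log₁₀(43.4/4.0) = 76 − 20.71 = 55.29 dB.
shot-blast cabinet: 100 − 20·log₁₀(29.6/4.0) = 100 − 17.38 = 82.62 dB.
chiller: 79 − 20·log₁₀(42.4/4.0) = 79 − 20.51 = 58.49 dB.
conveyor drive: 87 − 20·log₁₀(49.1/4.0) = 87 − 21.78 = 65.22 dB.
Σ 10^(L/10) = 1.870e+08 → L_total = 10·log₁₀(1.870e+08) = 82.72 dB.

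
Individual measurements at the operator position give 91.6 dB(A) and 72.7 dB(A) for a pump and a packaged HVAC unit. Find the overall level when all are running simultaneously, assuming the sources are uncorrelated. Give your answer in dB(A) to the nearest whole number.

92 dB(A)

Incoherent sources combine by intensity addition: L_total = 10·log₁₀(Σ 10^(L_i/10)).
Σ 10^(L/10) = 10^(91.6/10) + 10^(72.7/10) = 1.464e+09.
L_total = 10·log₁₀(1.464e+09) = 91.66 dB(A).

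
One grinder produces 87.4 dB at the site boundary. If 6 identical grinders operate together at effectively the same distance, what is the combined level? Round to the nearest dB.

95 dB

L_total = L₁ + 10·log₁₀ N for N identical incoherent sources.
L_total = 87.4 + 10·log₁₀(6) = 87.4 + 7.782 = 95.18 dB.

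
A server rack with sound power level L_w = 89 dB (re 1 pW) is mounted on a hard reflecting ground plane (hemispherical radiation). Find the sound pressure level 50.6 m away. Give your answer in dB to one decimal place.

Free-field hemispherical radiation: L_p = L_w − 10·log₁₀(2π·r²), r = 50.6 m.
2π·r² = 1.609e+04 m², 10·log₁₀ of that is 42.065 dB.
L_p = 89 − 42.065 = 46.94 dB.

46.9 dB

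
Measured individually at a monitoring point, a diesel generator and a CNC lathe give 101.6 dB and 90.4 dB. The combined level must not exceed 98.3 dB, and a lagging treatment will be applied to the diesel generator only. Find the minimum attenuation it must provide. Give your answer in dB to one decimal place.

4.1 dB

The untreated sources together contribute 10^(90.4/10) = 1.096e+09, i.e. 90.40 dB.
The limit corresponds to 10^(98.3/10) = 6.761e+09; subtracting the fixed part leaves 5.664e+09 for the diesel generator, i.e. 97.53 dB.
Required insertion loss = 101.6 − 97.53 = 4.07 dB.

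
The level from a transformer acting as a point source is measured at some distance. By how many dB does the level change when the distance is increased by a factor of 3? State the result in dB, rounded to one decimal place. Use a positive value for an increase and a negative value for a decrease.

-9.5 dB

Point-source spreading: ΔL = −20·log₁₀(r₂/r₁).
ΔL = −20·log₁₀(3) = -9.54 dB.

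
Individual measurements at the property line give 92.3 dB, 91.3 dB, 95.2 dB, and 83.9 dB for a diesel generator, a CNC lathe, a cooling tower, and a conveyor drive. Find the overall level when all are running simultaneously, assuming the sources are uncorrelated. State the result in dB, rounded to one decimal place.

98.2 dB

Incoherent sources combine by intensity addition: L_total = 10·log₁₀(Σ 10^(L_i/10)).
Σ 10^(L/10) = 10^(92.3/10) + 10^(91.3/10) + 10^(95.2/10) + 10^(83.9/10) = 6.604e+09.
L_total = 10·log₁₀(6.604e+09) = 98.20 dB.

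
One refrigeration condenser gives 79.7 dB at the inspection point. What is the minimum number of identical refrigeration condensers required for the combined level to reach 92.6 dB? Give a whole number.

20

N identical sources give L₁ + 10·log₁₀ N, so require 10·log₁₀ N ≥ 92.6 − 79.7 = 12.9 dB.
N ≥ 10^(12.9/10) = 19.498, so N = 20.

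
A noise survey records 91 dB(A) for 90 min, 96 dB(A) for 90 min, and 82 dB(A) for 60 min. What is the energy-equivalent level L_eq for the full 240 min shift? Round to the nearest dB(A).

L_eq = 10·log₁₀[(1/T)·Σ tᵢ·10^(Lᵢ/10)] with T = 240 min.
Σ tᵢ·10^(Lᵢ/10) = 90·10^(91/10) + 90·10^(96/10) + 60·10^(82/10) = 4.811e+11.
L_eq = 10·log₁₀(4.811e+11/240) = 93.02 dB(A).

93 dB(A)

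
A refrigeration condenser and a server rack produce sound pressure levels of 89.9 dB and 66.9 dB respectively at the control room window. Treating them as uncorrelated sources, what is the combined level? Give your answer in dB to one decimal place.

For uncorrelated sources the intensities add, so convert each level to linear form, sum, and take 10·log₁₀ of the total.
Σ 10^(L/10) = 10^(89.9/10) + 10^(66.9/10) = 9.821e+08.
L_total = 10·log₁₀(9.821e+08) = 89.92 dB.

89.9 dB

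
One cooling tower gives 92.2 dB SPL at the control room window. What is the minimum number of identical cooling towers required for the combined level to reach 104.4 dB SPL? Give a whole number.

The shortfall is 104.4 − 92.2 = 12.2 dB, and N units add 10·log₁₀ N, so need 10·log₁₀ N ≥ 12.2.
N ≥ 10^(12.2/10) = 16.596, so N = 17.

17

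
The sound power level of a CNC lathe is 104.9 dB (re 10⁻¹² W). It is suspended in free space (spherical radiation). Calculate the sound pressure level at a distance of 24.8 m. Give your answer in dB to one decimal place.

The power spreads over a sphere of area 4π·r², so L_p = L_w − 10·log₁₀(4π·r²).
4π·r² = 7729 m², 10·log₁₀ of that is 38.881 dB.
L_p = 104.9 − 38.881 = 66.02 dB.

66.0 dB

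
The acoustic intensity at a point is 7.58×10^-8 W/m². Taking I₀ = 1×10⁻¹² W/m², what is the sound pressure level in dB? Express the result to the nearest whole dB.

49 dB

I/I₀ = 7.58×10^-8/10⁻¹² = 7.58×10^4, and L = 10·log₁₀(I/I₀).
L = 10·(0.8797 + 4) = 48.80 dB.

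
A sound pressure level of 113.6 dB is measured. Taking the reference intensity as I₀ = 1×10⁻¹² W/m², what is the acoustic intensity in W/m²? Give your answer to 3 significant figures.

0.229 W/m²

L = 10·log₁₀(I/I₀) ⇒ I = I₀·10^(L/10) = 10⁻¹² × 10^11.36.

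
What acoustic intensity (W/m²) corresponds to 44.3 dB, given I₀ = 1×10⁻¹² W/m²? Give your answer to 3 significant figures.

L = 10·log₁₀(I/I₀) ⇒ I = I₀·10^(L/10) = 10⁻¹² × 10^4.43.

2.69e-08 W/m²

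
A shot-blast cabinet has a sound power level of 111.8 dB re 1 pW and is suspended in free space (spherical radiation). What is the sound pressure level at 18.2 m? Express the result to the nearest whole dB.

76 dB

Free-field spherical radiation: L_p = L_w − 10·log₁₀(4π·r²), r = 18.2 m.
4π·r² = 4162 m², 10·log₁₀ of that is 36.194 dB.
L_p = 111.8 − 36.194 = 75.61 dB.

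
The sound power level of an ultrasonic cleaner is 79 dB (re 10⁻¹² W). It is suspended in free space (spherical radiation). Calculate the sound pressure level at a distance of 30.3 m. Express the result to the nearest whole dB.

Free-field spherical radiation: L_p = L_w − 10·log₁₀(4π·r²), r = 30.3 m.
4π·r² = 1.154e+04 m², 10·log₁₀ of that is 40.621 dB.
L_p = 79 − 40.621 = 38.38 dB.

38 dB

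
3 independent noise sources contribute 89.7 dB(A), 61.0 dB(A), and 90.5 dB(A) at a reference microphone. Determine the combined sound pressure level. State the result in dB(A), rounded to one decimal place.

Incoherent sources combine by intensity addition: L_total = 10·log₁₀(Σ 10^(L_i/10)).
Σ 10^(L/10) = 10^(89.7/10) + 10^(61.0/10) + 10^(90.5/10) = 2.057e+09.
L_total = 10·log₁₀(2.057e+09) = 93.13 dB(A).

93.1 dB(A)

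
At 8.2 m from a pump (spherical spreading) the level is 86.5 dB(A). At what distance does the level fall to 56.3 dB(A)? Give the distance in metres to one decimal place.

Point-source spreading drops the level by 20·log₁₀(r₂/r₁); inverting, r₂/r₁ = 10^(ΔL/20).
r₂ = 8.2·10^((86.5−56.3)/20) = 8.2·10^(30.2/20) = 265.35 m.

265.3 m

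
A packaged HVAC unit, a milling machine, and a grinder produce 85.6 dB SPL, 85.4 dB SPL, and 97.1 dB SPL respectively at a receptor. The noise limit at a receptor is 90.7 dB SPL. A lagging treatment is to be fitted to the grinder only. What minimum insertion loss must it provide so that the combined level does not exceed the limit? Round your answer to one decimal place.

10.4 dB

The untreated sources together contribute 10^(85.6/10) + 10^(85.4/10) = 7.098e+08, i.e. 88.51 dB SPL.
To meet 90.7 dB SPL overall, the treated grinder may contribute at most 10^(90.7/10) − 7.098e+08 = 4.651e+08, i.e. 86.68 dB SPL.
Required insertion loss = 97.1 − 86.68 = 10.42 dB.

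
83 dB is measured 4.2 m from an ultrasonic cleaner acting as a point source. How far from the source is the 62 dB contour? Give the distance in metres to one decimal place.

47.1 m

The 21.0 dB drop corresponds to a distance ratio of 10^(21.0/20) for a point source.
r₂ = 4.2·10^((83−62)/20) = 4.2·10^(21.0/20) = 47.12 m.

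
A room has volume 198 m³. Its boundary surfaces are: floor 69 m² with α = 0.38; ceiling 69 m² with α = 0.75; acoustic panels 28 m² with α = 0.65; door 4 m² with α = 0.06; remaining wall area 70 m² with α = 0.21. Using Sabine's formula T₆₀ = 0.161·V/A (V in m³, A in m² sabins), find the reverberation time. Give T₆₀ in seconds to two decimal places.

0.29 s

Summing Sᵢαᵢ: 69·0.38 + 69·0.75 + 28·0.65 + 4·0.06 + 70·0.21 = 111.11 m².
T₆₀ = 0.161·V/A = 0.161·198/111.11 = 0.287 s.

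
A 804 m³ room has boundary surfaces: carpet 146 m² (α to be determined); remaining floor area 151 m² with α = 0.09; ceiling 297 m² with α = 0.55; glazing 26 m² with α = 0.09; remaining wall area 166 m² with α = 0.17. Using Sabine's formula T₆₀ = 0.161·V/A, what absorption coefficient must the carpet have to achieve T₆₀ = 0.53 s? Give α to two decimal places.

0.25

A = 0.161·V/T₆₀ = 0.161·804/0.53 = 244.23 m² sabins.
Absorption from the other surfaces = 151·0.09 + 297·0.55 + 26·0.09 + 166·0.17 = 207.50 m², so the carpet must supply 36.73 m² over 146 m².
α = 36.73/146 = 0.252.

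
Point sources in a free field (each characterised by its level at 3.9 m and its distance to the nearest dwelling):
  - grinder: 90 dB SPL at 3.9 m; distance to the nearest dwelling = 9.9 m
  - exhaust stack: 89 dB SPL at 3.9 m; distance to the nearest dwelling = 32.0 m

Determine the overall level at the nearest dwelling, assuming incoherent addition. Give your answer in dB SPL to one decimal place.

82.2 dB SPL

Propagate each source to the receiver with L = L_ref − 20·log₁₀(r/r_ref), then add intensities.
grinder: 90 − 20·log₁₀(9.9/3.9) = 90 − 8.09 = 81.91 dB SPL.
exhaust stack: 89 − 20·log₁₀(32.0/3.9) = 89 − 18.28 = 70.72 dB SPL.
Σ 10^(L/10) = 1.670e+08 → L_total = 10·log₁₀(1.670e+08) = 82.23 dB SPL.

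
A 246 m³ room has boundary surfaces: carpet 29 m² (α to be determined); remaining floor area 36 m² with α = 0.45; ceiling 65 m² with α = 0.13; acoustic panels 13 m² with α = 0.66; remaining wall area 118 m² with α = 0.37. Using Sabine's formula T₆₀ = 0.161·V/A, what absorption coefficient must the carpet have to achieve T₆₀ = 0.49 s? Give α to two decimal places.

0.14

From T₆₀ = 0.161·V/A, the target T₆₀ = 0.49 s needs A = 0.161·246/0.49 = 80.83 m².
Absorption from the other surfaces = 36·0.45 + 65·0.13 + 13·0.66 + 118·0.37 = 76.89 m², so the carpet must supply 3.94 m² over 29 m².
α = 3.94/29 = 0.136.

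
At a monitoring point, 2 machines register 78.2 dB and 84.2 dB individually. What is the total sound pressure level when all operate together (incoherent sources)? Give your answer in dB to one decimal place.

85.2 dB

Incoherent sources combine by intensity addition: L_total = 10·log₁₀(Σ 10^(L_i/10)).
Σ 10^(L/10) = 10^(78.2/10) + 10^(84.2/10) = 3.291e+08.
L_total = 10·log₁₀(3.291e+08) = 85.17 dB.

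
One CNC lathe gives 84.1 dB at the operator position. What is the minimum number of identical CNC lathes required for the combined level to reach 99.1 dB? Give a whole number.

32

N identical sources give L₁ + 10·log₁₀ N, so require 10·log₁₀ N ≥ 99.1 − 84.1 = 15.0 dB.
N ≥ 10^(15.0/10) = 31.623, so N = 32.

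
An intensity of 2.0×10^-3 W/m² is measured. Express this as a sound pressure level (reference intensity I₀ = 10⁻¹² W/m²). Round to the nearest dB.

I/I₀ = 2.0×10^-3/10⁻¹² = 2.0×10^9, and L = 10·log₁₀(I/I₀).
L = 10·(0.3010 + 9) = 93.01 dB.

93 dB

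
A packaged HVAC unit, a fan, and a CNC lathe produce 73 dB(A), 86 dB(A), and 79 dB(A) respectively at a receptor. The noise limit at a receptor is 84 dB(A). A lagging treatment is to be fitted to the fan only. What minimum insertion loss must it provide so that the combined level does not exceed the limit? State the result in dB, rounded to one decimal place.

The untreated sources together contribute 10^(73/10) + 10^(79/10) = 9.939e+07, i.e. 79.97 dB(A).
To meet 84 dB(A) overall, the treated fan may contribute at most 10^(84/10) − 9.939e+07 = 1.518e+08, i.e. 81.81 dB(A).
Required insertion loss = 86 − 81.81 = 4.19 dB.

4.2 dB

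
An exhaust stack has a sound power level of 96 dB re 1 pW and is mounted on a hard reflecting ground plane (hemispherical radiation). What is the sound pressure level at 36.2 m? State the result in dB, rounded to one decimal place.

56.8 dB

Free-field hemispherical radiation: L_p = L_w − 10·log₁₀(2π·r²), r = 36.2 m.
2π·r² = 8234 m², 10·log₁₀ of that is 39.156 dB.
L_p = 96 − 39.156 = 56.84 dB.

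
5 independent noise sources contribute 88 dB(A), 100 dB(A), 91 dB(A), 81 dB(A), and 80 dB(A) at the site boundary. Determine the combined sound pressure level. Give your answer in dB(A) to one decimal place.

100.8 dB(A)

Incoherent sources combine by intensity addition: L_total = 10·log₁₀(Σ 10^(L_i/10)).
Σ 10^(L/10) = 10^(88/10) + 10^(100/10) + 10^(91/10) + 10^(81/10) + 10^(80/10) = 1.212e+10.
L_total = 10·log₁₀(1.212e+10) = 100.83 dB(A).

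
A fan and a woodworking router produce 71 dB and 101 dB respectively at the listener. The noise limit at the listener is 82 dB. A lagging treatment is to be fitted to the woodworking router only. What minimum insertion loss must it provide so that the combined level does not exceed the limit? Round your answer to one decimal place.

19.4 dB

The untreated sources together contribute 10^(71/10) = 1.259e+07, i.e. 71.00 dB.
The limit corresponds to 10^(82/10) = 1.585e+08; subtracting the fixed part leaves 1.459e+08 for the woodworking router, i.e. 81.64 dB.
So the woodworking router must be reduced from 101 to 81.64 dB: IL = 19.36 dB.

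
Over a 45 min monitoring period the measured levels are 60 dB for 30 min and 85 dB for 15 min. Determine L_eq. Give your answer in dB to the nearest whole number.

80 dB

L_eq = 10·log₁₀[(1/T)·Σ tᵢ·10^(Lᵢ/10)] with T = 45 min.
Σ tᵢ·10^(Lᵢ/10) = 30·10^(60/10) + 15·10^(85/10) = 4.773e+09.
L_eq = 10·log₁₀(4.773e+09/45) = 80.26 dB.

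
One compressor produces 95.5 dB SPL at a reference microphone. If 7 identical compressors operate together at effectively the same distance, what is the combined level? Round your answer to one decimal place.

N identical incoherent sources raise the level by 10·log₁₀ N.
L_total = 95.5 + 10·log₁₀(7) = 95.5 + 8.451 = 103.95 dB SPL.

104.0 dB SPL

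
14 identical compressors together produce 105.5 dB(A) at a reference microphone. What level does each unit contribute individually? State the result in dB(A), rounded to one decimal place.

94.0 dB(A)

For N identical incoherent sources L_total = L₁ + 10·log₁₀ N, so L₁ = 105.5 − 10·log₁₀(14) = 105.5 − 11.461.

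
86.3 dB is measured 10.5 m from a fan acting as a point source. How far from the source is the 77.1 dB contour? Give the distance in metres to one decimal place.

Point-source spreading drops the level by 20·log₁₀(r₂/r₁); inverting, r₂/r₁ = 10^(ΔL/20).
r₂ = 10.5·10^((86.3−77.1)/20) = 10.5·10^(9.2/20) = 30.28 m.

30.3 m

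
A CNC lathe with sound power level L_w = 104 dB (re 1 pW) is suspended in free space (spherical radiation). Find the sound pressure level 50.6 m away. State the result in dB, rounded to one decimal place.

L_p = L_w − 10·log₁₀(4π·r²) with r = 50.6 m.
4π·r² = 3.217e+04 m², 10·log₁₀ of that is 45.075 dB.
L_p = 104 − 45.075 = 58.92 dB.

58.9 dB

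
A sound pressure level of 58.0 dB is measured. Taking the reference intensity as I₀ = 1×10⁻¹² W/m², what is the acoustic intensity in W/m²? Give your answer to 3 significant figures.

6.31e-07 W/m²

I/I₀ = 10^(58.0/10) = 6.31e+05, so I = 6.31e+05 × 10⁻¹² W/m².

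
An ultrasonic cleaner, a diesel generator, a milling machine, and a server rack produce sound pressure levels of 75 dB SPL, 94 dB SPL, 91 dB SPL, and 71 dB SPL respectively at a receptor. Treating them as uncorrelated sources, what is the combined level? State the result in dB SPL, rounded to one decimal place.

95.8 dB SPL

For uncorrelated sources the intensities add, so convert each level to linear form, sum, and take 10·log₁₀ of the total.
Σ 10^(L/10) = 10^(75/10) + 10^(94/10) + 10^(91/10) + 10^(71/10) = 3.815e+09.
L_total = 10·log₁₀(3.815e+09) = 95.81 dB SPL.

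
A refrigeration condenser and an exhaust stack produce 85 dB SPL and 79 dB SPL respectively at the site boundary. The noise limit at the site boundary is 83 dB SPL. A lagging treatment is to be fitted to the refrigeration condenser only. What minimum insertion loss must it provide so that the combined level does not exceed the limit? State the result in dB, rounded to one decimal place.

4.2 dB

Fixed contribution from the other source: Σ 10^(L/10) = 10^(79/10) = 7.943e+07 (79.00 dB SPL).
To meet 83 dB SPL overall, the treated refrigeration condenser may contribute at most 10^(83/10) − 7.943e+07 = 1.201e+08, i.e. 80.80 dB SPL.
Required insertion loss = 85 − 80.80 = 4.20 dB.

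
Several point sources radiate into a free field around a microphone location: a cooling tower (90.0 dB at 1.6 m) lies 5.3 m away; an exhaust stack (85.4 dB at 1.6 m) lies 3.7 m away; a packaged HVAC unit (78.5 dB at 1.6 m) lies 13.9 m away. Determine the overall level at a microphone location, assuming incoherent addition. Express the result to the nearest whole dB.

82 dB

Apply inverse-square spreading to bring every level to the receiver, then sum 10^(L/10).
cooling tower: 90.0 − 20·log₁₀(5.3/1.6) = 90.0 − 10.40 = 79.60 dB.
exhaust stack: 85.4 − 20·log₁₀(3.7/1.6) = 85.4 − 7.28 = 78.12 dB.
packaged HVAC unit: 78.5 − 20·log₁₀(13.9/1.6) = 78.5 − 18.78 = 59.72 dB.
Σ 10^(L/10) = 1.569e+08 → L_total = 10·log₁₀(1.569e+08) = 81.96 dB.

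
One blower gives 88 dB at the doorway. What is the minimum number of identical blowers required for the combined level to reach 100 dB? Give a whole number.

N identical sources give L₁ + 10·log₁₀ N, so require 10·log₁₀ N ≥ 100 − 88 = 12.0 dB.
N ≥ 10^(12.0/10) = 15.849, so N = 16.

16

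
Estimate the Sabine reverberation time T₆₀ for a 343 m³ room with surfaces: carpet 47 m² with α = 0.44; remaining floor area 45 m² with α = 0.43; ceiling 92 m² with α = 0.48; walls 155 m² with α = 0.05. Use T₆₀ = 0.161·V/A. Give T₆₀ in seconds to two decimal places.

0.60 s

A = Σ Sᵢαᵢ = 47·0.44 + 45·0.43 + 92·0.48 + 155·0.05 = 91.94 m².
T₆₀ = 0.161·V/A = 0.161·343/91.94 = 0.601 s.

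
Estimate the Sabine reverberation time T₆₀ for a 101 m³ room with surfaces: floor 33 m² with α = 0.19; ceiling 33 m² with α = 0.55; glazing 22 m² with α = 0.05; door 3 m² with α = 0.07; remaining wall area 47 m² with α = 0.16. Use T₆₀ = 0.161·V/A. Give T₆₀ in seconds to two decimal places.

Summing Sᵢαᵢ: 33·0.19 + 33·0.55 + 22·0.05 + 3·0.07 + 47·0.16 = 33.25 m².
T₆₀ = 0.161 × 101 / 33.25 = 0.489 s.

0.49 s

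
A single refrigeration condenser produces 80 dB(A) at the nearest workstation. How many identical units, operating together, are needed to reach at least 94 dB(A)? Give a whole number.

N identical sources give L₁ + 10·log₁₀ N, so require 10·log₁₀ N ≥ 94 − 80 = 14.0 dB.
N ≥ 10^(14.0/10) = 25.119, so N = 26.

26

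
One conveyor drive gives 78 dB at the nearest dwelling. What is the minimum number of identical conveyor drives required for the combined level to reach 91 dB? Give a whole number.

20

The shortfall is 91 − 78 = 13.0 dB, and N units add 10·log₁₀ N, so need 10·log₁₀ N ≥ 13.0.
N ≥ 10^(13.0/10) = 19.953, so N = 20.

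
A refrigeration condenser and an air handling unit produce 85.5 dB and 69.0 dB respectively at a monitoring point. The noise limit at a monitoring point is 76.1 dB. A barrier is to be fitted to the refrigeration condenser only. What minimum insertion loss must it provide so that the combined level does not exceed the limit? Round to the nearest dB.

The untreated sources together contribute 10^(69.0/10) = 7.943e+06, i.e. 69.00 dB.
The limit corresponds to 10^(76.1/10) = 4.074e+07; subtracting the fixed part leaves 3.279e+07 for the refrigeration condenser, i.e. 75.16 dB.
Required insertion loss = 85.5 − 75.16 = 10.34 dB.

10 dB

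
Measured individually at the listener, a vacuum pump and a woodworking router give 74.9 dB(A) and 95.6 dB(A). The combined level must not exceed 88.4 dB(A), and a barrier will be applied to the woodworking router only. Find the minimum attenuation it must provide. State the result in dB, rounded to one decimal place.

Everything except the woodworking router sums to 10^(74.9/10) = 3.090e+07 in linear terms, 74.90 dB(A).
To meet 88.4 dB(A) overall, the treated woodworking router may contribute at most 10^(88.4/10) − 3.090e+07 = 6.609e+08, i.e. 88.20 dB(A).
So the woodworking router must be reduced from 95.6 to 88.20 dB(A): IL = 7.40 dB.

7.4 dB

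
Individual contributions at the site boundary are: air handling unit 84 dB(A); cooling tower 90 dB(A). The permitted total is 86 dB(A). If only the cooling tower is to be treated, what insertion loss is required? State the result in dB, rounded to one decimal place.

Fixed contribution from the other source: Σ 10^(L/10) = 10^(84/10) = 2.512e+08 (84.00 dB(A)).
The limit corresponds to 10^(86/10) = 3.981e+08; subtracting the fixed part leaves 1.469e+08 for the cooling tower, i.e. 81.67 dB(A).
Required insertion loss = 90 − 81.67 = 8.33 dB.

8.3 dB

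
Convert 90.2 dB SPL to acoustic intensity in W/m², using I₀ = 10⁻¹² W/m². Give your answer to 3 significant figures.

I = I₀·10^(L/10) = 10⁻¹² × 10^(90.2/10) = 10^(-2.980).

0.00105 W/m²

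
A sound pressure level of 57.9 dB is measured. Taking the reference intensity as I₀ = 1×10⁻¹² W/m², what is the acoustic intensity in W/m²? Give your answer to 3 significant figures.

6.17e-07 W/m²

I = I₀·10^(L/10) = 10⁻¹² × 10^(57.9/10) = 10^(-6.210).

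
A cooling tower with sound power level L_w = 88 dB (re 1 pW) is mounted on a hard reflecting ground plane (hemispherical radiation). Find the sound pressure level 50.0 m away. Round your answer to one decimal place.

L_p = L_w − 10·log₁₀(2π·r²) with r = 50.0 m.
2π·r² = 1.571e+04 m², 10·log₁₀ of that is 41.961 dB.
L_p = 88 − 41.961 = 46.04 dB.

46.0 dB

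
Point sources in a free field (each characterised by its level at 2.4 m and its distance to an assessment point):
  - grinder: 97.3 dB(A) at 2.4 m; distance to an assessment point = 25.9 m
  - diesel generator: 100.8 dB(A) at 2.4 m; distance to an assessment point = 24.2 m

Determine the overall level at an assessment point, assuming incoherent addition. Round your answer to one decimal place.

First find each source's level at the receiver (point-source: −20·log₁₀(r/r_ref)), then combine on an intensity basis.
grinder: 97.3 − 20·log₁₀(25.9/2.4) = 97.3 − 20.66 = 76.64 dB(A).
diesel generator: 100.8 − 20·log₁₀(24.2/2.4) = 100.8 − 20.07 = 80.73 dB(A).
Σ 10^(L/10) = 1.644e+08 → L_total = 10·log₁₀(1.644e+08) = 82.16 dB(A).

82.2 dB(A)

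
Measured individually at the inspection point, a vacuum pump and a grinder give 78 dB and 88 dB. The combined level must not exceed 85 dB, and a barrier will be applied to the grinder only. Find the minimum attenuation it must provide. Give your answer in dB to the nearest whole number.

Everything except the grinder sums to 10^(78/10) = 6.310e+07 in linear terms, 78.00 dB.
The limit corresponds to 10^(85/10) = 3.162e+08; subtracting the fixed part leaves 2.531e+08 for the grinder, i.e. 84.03 dB.
So the grinder must be reduced from 88 to 84.03 dB: IL = 3.97 dB.

4 dB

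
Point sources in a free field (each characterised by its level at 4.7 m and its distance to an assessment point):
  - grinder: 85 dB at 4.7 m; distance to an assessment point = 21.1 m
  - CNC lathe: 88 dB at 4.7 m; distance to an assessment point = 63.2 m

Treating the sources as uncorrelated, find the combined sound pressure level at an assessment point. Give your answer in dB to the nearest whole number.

First find each source's level at the receiver (point-source: −20·log₁₀(r/r_ref)), then combine on an intensity basis.
grinder: 85 − 20·log₁₀(21.1/4.7) = 85 − 13.04 = 71.96 dB.
CNC lathe: 88 − 20·log₁₀(63.2/4.7) = 88 − 22.57 = 65.43 dB.
Σ 10^(L/10) = 1.918e+07 → L_total = 10·log₁₀(1.918e+07) = 72.83 dB.

73 dB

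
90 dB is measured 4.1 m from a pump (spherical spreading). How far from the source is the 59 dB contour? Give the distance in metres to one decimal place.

For a point source L₁ − L₂ = 20·log₁₀(r₂/r₁), so r₂ = r₁·10^((L₁−L₂)/20).
r₂ = 4.1·10^((90−59)/20) = 4.1·10^(31.0/20) = 145.47 m.

145.5 m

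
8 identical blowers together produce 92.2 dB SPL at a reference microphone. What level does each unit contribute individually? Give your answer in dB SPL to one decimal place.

83.2 dB SPL

8 equal contributions raise the level by 10·log₁₀ 8 = 9.031 dB, so each unit alone gives 92.2 − 9.031.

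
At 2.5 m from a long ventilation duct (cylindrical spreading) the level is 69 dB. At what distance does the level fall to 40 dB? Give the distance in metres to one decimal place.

1985.8 m

Line-source spreading drops the level by 10·log₁₀(r₂/r₁); inverting, r₂/r₁ = 10^(ΔL/10).
r₂ = 2.5·10^((69−40)/10) = 2.5·10^(29.0/10) = 1985.82 m.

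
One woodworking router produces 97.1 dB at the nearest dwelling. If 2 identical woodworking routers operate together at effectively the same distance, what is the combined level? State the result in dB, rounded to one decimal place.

100.1 dB

N identical incoherent sources raise the level by 10·log₁₀ N.
L_total = 97.1 + 10·log₁₀(2) = 97.1 + 3.010 = 100.11 dB.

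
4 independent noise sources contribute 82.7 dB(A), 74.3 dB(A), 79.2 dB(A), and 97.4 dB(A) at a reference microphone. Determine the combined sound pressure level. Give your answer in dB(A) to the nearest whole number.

98 dB(A)

Incoherent sources combine by intensity addition: L_total = 10·log₁₀(Σ 10^(L_i/10)).
Σ 10^(L/10) = 10^(82.7/10) + 10^(74.3/10) + 10^(79.2/10) + 10^(97.4/10) = 5.792e+09.
L_total = 10·log₁₀(5.792e+09) = 97.63 dB(A).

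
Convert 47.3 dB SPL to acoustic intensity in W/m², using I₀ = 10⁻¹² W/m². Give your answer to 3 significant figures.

I/I₀ = 10^(47.3/10) = 5.37e+04, so I = 5.37e+04 × 10⁻¹² W/m².

5.37e-08 W/m²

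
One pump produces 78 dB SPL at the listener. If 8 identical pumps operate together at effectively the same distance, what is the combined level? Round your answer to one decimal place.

N identical incoherent sources raise the level by 10·log₁₀ N.
L_total = 78 + 10·log₁₀(8) = 78 + 9.031 = 87.03 dB SPL.

87.0 dB SPL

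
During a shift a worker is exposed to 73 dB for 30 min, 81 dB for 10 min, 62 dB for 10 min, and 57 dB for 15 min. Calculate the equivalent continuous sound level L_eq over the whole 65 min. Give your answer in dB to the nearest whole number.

L_eq = 10·log₁₀[(1/T)·Σ tᵢ·10^(Lᵢ/10)] with T = 65 min.
Σ tᵢ·10^(Lᵢ/10) = 30·10^(73/10) + 10·10^(81/10) + 10·10^(62/10) + 15·10^(57/10) = 1.881e+09.
L_eq = 10·log₁₀(1.881e+09/65) = 74.61 dB.

75 dB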